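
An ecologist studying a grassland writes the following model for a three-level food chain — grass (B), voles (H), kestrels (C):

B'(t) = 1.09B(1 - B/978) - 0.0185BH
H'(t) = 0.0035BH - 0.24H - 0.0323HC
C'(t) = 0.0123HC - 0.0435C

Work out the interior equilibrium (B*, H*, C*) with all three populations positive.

From dC/dt = 0: 0.0123H* = 0.0435, so H* = 3.54.
From dB/dt = 0: 1.09(1 - B*/978) = 0.0185·3.54, giving B* = 978·(1 - 0.06) = 919.
From dH/dt = 0: 0.0035·919 - 0.24 = 0.0323C*, so C* = 2.98/0.0323 = 92.2.

B* ≈ 919, H* ≈ 3.54, C* ≈ 92.2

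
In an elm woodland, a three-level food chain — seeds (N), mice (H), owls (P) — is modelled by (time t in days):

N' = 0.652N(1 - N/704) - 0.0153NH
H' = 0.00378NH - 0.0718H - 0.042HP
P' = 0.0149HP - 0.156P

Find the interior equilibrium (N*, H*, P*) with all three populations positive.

N* ≈ 531, H* ≈ 10.5, P* ≈ 46.1

From dP/dt = 0: 0.0149H* = 0.156, so H* = 10.5.
From dN/dt = 0: 0.652(1 - N*/704) = 0.0153·10.5, giving N* = 704·(1 - 0.246) = 531.
From dH/dt = 0: 0.00378·531 - 0.0718 = 0.042P*, so P* = 1.94/0.042 = 46.1.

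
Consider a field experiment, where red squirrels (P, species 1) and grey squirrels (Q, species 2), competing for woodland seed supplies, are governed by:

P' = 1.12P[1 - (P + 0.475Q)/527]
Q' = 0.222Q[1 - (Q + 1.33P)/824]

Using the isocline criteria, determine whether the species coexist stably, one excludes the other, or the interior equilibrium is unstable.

stable coexistence

Compare the nullcline intercepts: K1/α12 = 527/0.475 = 1110 > K2 = 824; K2/α21 = 824/1.33 = 620 > K1 = 527.
Since both inequalities hold, each species can invade when rare, so the interior equilibrium is stable.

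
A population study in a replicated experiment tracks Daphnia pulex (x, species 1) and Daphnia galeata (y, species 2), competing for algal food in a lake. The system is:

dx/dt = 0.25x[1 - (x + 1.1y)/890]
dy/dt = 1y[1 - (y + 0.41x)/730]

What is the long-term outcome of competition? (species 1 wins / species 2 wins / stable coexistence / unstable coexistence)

Compare the nullcline intercepts: K1/α12 = 890/1.1 = 809 > K2 = 730; K2/α21 = 730/0.41 = 1780 > K1 = 890.
Since both inequalities hold, each species can invade when rare, so the interior equilibrium is stable.

stable coexistence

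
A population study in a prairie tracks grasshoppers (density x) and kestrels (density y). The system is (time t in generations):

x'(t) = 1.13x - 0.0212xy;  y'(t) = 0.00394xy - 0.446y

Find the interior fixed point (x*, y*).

x* ≈ 113, y* ≈ 53.3

Set dy/dt = 0 with y > 0: 0.00394x - 0.446 = 0, so x* = 0.446/0.00394 = 113.
Set dx/dt = 0 with x > 0: 1.13 - 0.0212y = 0, so y* = 1.13/0.0212 = 53.3.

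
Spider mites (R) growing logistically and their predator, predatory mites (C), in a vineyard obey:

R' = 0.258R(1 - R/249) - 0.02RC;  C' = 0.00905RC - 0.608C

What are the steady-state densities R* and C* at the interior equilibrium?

From dC/dt = 0 with C > 0: 0.00905R* = 0.608, so R* = 67.2.
Substitute into dR/dt = 0: 0.258(1 - 67.2/249) = 0.02C*.
The bracket is 0.73, giving C* = 0.188/0.02 = 9.42.

R* ≈ 67.2, C* ≈ 9.42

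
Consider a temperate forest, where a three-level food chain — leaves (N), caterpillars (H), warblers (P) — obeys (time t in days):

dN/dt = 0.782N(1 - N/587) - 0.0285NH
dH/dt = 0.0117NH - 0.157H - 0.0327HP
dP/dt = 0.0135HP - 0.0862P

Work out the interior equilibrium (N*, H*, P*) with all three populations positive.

N* ≈ 450, H* ≈ 6.39, P* ≈ 156

From dP/dt = 0: 0.0135H* = 0.0862, so H* = 6.39.
From dN/dt = 0: 0.782(1 - N*/587) = 0.0285·6.39, giving N* = 587·(1 - 0.233) = 450.
From dH/dt = 0: 0.0117·450 - 0.157 = 0.0327P*, so P* = 5.11/0.0327 = 156.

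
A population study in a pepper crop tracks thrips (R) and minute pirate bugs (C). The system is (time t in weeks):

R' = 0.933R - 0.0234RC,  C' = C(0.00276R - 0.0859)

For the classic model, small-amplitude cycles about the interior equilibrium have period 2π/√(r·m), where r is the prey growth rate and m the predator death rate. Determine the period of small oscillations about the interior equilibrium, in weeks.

Here r = 0.933 and m = 0.0859, so r·m = 0.0801.
ω = √0.0801 = 0.283 per week, hence T = 2π/ω ≈ 22.2 weeks.

T ≈ 22.2 weeks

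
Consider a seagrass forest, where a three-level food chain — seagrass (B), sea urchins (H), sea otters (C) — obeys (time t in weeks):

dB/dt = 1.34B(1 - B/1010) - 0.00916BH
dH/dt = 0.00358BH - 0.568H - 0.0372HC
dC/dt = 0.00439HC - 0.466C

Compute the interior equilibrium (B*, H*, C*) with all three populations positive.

From dC/dt = 0: 0.00439H* = 0.466, so H* = 106.
From dB/dt = 0: 1.34(1 - B*/1010) = 0.00916·106, giving B* = 1010·(1 - 0.726) = 277.
From dH/dt = 0: 0.00358·277 - 0.568 = 0.0372C*, so C* = 0.424/0.0372 = 11.4.

B* ≈ 277, H* ≈ 106, C* ≈ 11.4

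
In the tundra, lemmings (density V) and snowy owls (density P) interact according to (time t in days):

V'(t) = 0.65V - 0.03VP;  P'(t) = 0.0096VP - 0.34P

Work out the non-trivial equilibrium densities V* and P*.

Set dP/dt = 0 with P > 0: 0.0096V - 0.34 = 0, so V* = 0.34/0.0096 = 35.4.
Set dV/dt = 0 with V > 0: 0.65 - 0.03P = 0, so P* = 0.65/0.03 = 21.7.

V* ≈ 35.4, P* ≈ 21.7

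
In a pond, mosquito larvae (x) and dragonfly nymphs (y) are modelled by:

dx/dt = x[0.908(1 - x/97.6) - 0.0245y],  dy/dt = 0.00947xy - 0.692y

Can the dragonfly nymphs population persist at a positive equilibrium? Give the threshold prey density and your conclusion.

The predator equation gives dy/dt > 0 only when x > 0.692/0.00947 = 73.1.
Without the predator, x → K = 97.6. Since 97.6 > 73.1, the predator can invade and persist.

Threshold x = 73.1; K > 73.1, so yes, the predator persists.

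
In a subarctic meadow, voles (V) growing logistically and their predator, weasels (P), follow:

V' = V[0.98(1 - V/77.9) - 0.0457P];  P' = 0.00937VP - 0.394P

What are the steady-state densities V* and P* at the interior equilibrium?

From dP/dt = 0 with P > 0: 0.00937V* = 0.394, so V* = 42.
Substitute into dV/dt = 0: 0.98(1 - 42/77.9) = 0.0457P*.
The bracket is 0.46, giving P* = 0.451/0.0457 = 9.87.

V* ≈ 42, P* ≈ 9.87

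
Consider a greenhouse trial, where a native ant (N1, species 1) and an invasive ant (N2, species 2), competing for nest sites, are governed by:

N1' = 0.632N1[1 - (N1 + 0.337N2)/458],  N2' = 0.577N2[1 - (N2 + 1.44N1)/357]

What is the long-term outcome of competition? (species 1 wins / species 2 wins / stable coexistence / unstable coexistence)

species 1 excludes species 2

Compare the nullcline intercepts: K1/α12 = 458/0.337 = 1360 > K2 = 357; K2/α21 = 357/1.44 = 248 < K1 = 458.
Since the inequalities point opposite ways, species 1 can invade but species 2 cannot.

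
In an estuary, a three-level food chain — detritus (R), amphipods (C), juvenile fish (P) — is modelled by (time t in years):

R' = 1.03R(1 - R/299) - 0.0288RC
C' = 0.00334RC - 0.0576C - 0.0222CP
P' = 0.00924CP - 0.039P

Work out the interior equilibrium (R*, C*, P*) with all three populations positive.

From dP/dt = 0: 0.00924C* = 0.039, so C* = 4.22.
From dR/dt = 0: 1.03(1 - R*/299) = 0.0288·4.22, giving R* = 299·(1 - 0.118) = 264.
From dC/dt = 0: 0.00334·264 - 0.0576 = 0.0222P*, so P* = 0.823/0.0222 = 37.1.

R* ≈ 264, C* ≈ 4.22, P* ≈ 37.1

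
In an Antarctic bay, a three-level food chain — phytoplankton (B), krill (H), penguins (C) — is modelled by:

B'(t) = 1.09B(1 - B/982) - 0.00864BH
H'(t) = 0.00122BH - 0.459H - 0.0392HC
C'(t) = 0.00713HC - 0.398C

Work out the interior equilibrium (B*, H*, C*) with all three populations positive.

From dC/dt = 0: 0.00713H* = 0.398, so H* = 55.8.
From dB/dt = 0: 1.09(1 - B*/982) = 0.00864·55.8, giving B* = 982·(1 - 0.442) = 547.
From dH/dt = 0: 0.00122·547 - 0.459 = 0.0392C*, so C* = 0.209/0.0392 = 5.33.

B* ≈ 547, H* ≈ 55.8, C* ≈ 5.33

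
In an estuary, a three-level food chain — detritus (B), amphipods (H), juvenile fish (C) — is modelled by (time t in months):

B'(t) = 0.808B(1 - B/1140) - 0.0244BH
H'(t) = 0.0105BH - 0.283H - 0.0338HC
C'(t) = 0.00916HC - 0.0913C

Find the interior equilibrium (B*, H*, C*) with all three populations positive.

From dC/dt = 0: 0.00916H* = 0.0913, so H* = 9.97.
From dB/dt = 0: 0.808(1 - B*/1140) = 0.0244·9.97, giving B* = 1140·(1 - 0.301) = 797.
From dH/dt = 0: 0.0105·797 - 0.283 = 0.0338C*, so C* = 8.08/0.0338 = 239.

B* ≈ 797, H* ≈ 9.97, C* ≈ 239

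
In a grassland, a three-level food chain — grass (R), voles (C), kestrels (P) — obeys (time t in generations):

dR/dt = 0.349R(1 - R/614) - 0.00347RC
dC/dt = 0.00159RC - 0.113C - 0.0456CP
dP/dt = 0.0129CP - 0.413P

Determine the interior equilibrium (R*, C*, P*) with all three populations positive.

R* ≈ 419, C* ≈ 32, P* ≈ 12.1

From dP/dt = 0: 0.0129C* = 0.413, so C* = 32.
From dR/dt = 0: 0.349(1 - R*/614) = 0.00347·32, giving R* = 614·(1 - 0.318) = 419.
From dC/dt = 0: 0.00159·419 - 0.113 = 0.0456P*, so P* = 0.552/0.0456 = 12.1.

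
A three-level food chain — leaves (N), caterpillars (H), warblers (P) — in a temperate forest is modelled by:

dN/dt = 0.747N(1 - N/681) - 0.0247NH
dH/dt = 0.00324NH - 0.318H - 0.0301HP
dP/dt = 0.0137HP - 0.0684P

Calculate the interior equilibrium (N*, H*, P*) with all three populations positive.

N* ≈ 569, H* ≈ 4.99, P* ≈ 50.6

From dP/dt = 0: 0.0137H* = 0.0684, so H* = 4.99.
From dN/dt = 0: 0.747(1 - N*/681) = 0.0247·4.99, giving N* = 681·(1 - 0.165) = 569.
From dH/dt = 0: 0.00324·569 - 0.318 = 0.0301P*, so P* = 1.52/0.0301 = 50.6.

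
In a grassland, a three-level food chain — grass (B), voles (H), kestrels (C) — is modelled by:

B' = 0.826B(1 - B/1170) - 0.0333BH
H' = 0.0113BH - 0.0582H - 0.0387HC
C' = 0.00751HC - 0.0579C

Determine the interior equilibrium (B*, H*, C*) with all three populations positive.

From dC/dt = 0: 0.00751H* = 0.0579, so H* = 7.71.
From dB/dt = 0: 0.826(1 - B*/1170) = 0.0333·7.71, giving B* = 1170·(1 - 0.311) = 806.
From dH/dt = 0: 0.0113·806 - 0.0582 = 0.0387C*, so C* = 9.05/0.0387 = 234.

B* ≈ 806, H* ≈ 7.71, C* ≈ 234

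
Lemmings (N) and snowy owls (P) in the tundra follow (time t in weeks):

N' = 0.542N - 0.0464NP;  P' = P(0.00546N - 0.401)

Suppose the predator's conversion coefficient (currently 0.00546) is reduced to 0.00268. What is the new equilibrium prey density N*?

N* ≈ 150

At the interior fixed point, setting dP/dt = 0 with P > 0 fixes N* = (predator death rate)/(NP coefficient) — independent of the other coefficients.
With the change, N* = 0.401/0.00268 = 150; it rises from 73.4.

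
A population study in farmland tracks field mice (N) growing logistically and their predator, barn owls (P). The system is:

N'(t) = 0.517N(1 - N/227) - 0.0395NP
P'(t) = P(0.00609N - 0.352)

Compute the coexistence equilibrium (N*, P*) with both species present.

From dP/dt = 0 with P > 0: 0.00609N* = 0.352, so N* = 57.8.
Substitute into dN/dt = 0: 0.517(1 - 57.8/227) = 0.0395P*.
The bracket is 0.745, giving P* = 0.385/0.0395 = 9.76.

N* ≈ 57.8, P* ≈ 9.76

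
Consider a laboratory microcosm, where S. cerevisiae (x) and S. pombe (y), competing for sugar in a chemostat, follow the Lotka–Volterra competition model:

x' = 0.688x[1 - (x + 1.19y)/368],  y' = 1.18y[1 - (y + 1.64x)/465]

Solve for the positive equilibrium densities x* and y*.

Setting both brackets to zero gives the nullclines x + 1.19y = 368 and 1.64x + y = 465.
Substituting y = 465 - 1.64x into the first: x(1 - 1.19·1.64) = 368 - 1.19·465.
So x* = -185/-0.952 = 195, and then y* = 465 - 1.64·195 = 146.

x* ≈ 195, y* ≈ 146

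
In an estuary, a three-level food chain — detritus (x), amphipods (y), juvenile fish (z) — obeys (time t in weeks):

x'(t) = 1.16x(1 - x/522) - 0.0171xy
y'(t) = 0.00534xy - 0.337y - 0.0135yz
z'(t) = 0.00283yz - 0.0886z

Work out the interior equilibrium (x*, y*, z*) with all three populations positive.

From dz/dt = 0: 0.00283y* = 0.0886, so y* = 31.3.
From dx/dt = 0: 1.16(1 - x*/522) = 0.0171·31.3, giving x* = 522·(1 - 0.462) = 281.
From dy/dt = 0: 0.00534·281 - 0.337 = 0.0135z*, so z* = 1.16/0.0135 = 86.2.

x* ≈ 281, y* ≈ 31.3, z* ≈ 86.2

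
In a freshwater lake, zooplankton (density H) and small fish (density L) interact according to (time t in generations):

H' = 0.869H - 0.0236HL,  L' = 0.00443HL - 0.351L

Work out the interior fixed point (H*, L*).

Set dL/dt = 0 with L > 0: 0.00443H - 0.351 = 0, so H* = 0.351/0.00443 = 79.2.
Set dH/dt = 0 with H > 0: 0.869 - 0.0236L = 0, so L* = 0.869/0.0236 = 36.8.

H* ≈ 79.2, L* ≈ 36.8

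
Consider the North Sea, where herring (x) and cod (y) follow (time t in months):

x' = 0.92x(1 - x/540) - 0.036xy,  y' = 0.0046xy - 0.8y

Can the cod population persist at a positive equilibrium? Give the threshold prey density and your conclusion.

Threshold x = 174; K > 174, so yes, the predator persists.

The predator equation gives dy/dt > 0 only when x > 0.8/0.0046 = 174.
Without the predator, x → K = 540. Since 540 > 174, the predator can invade and persist.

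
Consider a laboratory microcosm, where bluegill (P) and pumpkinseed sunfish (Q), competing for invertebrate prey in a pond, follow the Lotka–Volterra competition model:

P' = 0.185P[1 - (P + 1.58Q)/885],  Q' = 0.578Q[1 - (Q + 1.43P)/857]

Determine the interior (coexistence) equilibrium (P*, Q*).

Setting both brackets to zero gives the nullclines P + 1.58Q = 885 and 1.43P + Q = 857.
Substituting Q = 857 - 1.43P into the first: P(1 - 1.58·1.43) = 885 - 1.58·857.
So P* = -469/-1.26 = 372, and then Q* = 857 - 1.43·372 = 324.

P* ≈ 372, Q* ≈ 324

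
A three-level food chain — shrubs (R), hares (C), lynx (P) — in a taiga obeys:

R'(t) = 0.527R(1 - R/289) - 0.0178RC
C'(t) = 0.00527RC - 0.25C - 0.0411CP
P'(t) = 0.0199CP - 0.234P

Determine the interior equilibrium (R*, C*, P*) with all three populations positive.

R* ≈ 174, C* ≈ 11.8, P* ≈ 16.3

From dP/dt = 0: 0.0199C* = 0.234, so C* = 11.8.
From dR/dt = 0: 0.527(1 - R*/289) = 0.0178·11.8, giving R* = 289·(1 - 0.397) = 174.
From dC/dt = 0: 0.00527·174 - 0.25 = 0.0411P*, so P* = 0.668/0.0411 = 16.3.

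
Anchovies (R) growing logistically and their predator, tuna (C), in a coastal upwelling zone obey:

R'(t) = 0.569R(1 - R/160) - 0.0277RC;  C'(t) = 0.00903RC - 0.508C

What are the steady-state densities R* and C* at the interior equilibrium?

From dC/dt = 0 with C > 0: 0.00903R* = 0.508, so R* = 56.3.
Substitute into dR/dt = 0: 0.569(1 - 56.3/160) = 0.0277C*.
The bracket is 0.648, giving C* = 0.369/0.0277 = 13.3.

R* ≈ 56.3, C* ≈ 13.3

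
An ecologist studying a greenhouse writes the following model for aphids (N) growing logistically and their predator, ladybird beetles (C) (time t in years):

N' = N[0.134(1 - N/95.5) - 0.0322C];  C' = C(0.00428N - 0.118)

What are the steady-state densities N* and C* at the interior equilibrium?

N* ≈ 27.6, C* ≈ 2.96

From dC/dt = 0 with C > 0: 0.00428N* = 0.118, so N* = 27.6.
Substitute into dN/dt = 0: 0.134(1 - 27.6/95.5) = 0.0322C*.
The bracket is 0.711, giving C* = 0.0953/0.0322 = 2.96.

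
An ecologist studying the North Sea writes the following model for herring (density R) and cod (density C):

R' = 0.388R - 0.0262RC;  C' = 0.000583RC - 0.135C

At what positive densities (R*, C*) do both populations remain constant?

Set dC/dt = 0 with C > 0: 0.000583R - 0.135 = 0, so R* = 0.135/0.000583 = 232.
Set dR/dt = 0 with R > 0: 0.388 - 0.0262C = 0, so C* = 0.388/0.0262 = 14.8.

R* ≈ 232, C* ≈ 14.8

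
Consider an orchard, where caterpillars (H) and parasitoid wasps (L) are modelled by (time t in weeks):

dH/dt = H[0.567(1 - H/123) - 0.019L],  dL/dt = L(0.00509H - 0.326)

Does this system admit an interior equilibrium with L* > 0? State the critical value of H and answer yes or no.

The predator equation gives dL/dt > 0 only when H > 0.326/0.00509 = 64.
Without the predator, H → K = 123. Since 123 > 64, the predator can invade and persist.

Threshold H = 64; K > 64, so yes, the predator persists.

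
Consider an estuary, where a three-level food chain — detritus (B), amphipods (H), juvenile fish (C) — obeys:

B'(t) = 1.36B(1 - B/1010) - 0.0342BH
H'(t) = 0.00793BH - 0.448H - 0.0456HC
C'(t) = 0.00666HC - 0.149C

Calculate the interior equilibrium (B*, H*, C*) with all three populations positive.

B* ≈ 442, H* ≈ 22.4, C* ≈ 67

From dC/dt = 0: 0.00666H* = 0.149, so H* = 22.4.
From dB/dt = 0: 1.36(1 - B*/1010) = 0.0342·22.4, giving B* = 1010·(1 - 0.563) = 442.
From dH/dt = 0: 0.00793·442 - 0.448 = 0.0456C*, so C* = 3.06/0.0456 = 67.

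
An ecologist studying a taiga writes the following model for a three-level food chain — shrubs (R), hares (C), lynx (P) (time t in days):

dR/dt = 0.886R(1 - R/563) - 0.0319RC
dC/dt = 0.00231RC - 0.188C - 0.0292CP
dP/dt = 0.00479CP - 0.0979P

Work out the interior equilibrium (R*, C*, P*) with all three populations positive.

R* ≈ 149, C* ≈ 20.4, P* ≈ 5.33

From dP/dt = 0: 0.00479C* = 0.0979, so C* = 20.4.
From dR/dt = 0: 0.886(1 - R*/563) = 0.0319·20.4, giving R* = 563·(1 - 0.736) = 149.
From dC/dt = 0: 0.00231·149 - 0.188 = 0.0292P*, so P* = 0.156/0.0292 = 5.33.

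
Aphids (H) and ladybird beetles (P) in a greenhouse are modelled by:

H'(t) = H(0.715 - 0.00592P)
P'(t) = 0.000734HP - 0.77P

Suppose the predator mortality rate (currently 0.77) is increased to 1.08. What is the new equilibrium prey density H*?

H* ≈ 1470

At the interior fixed point, setting dP/dt = 0 with P > 0 fixes H* = (predator death rate)/(HP coefficient) — independent of the other coefficients.
With the change, H* = 1.08/0.000734 = 1470; it rises from 1050.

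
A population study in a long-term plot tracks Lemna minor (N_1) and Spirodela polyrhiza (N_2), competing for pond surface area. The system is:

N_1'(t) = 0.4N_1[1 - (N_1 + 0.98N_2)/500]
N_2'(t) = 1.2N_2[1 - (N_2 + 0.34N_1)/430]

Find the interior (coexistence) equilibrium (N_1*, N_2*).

N_1* ≈ 118, N_2* ≈ 390

Setting both brackets to zero gives the nullclines N_1 + 0.98N_2 = 500 and 0.34N_1 + N_2 = 430.
Substituting N_2 = 430 - 0.34N_1 into the first: N_1(1 - 0.98·0.34) = 500 - 0.98·430.
So N_1* = 78.6/0.667 = 118, and then N_2* = 430 - 0.34·118 = 390.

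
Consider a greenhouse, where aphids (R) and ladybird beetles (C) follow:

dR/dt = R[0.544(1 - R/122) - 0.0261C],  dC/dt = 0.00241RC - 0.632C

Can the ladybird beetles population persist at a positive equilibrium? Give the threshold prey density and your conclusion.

Threshold R = 262; K < 262, so no, the predator goes extinct.

The predator equation gives dC/dt > 0 only when R > 0.632/0.00241 = 262.
Without the predator, R → K = 122. Since 122 < 262, the predator cannot invade.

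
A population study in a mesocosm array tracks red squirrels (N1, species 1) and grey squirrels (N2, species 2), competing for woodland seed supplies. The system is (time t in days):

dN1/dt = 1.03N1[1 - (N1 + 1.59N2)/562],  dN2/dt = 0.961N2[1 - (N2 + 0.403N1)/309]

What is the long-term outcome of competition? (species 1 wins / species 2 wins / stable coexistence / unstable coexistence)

stable coexistence

Compare the nullcline intercepts: K1/α12 = 562/1.59 = 353 > K2 = 309; K2/α21 = 309/0.403 = 767 > K1 = 562.
Since both inequalities hold, each species can invade when rare, so the interior equilibrium is stable.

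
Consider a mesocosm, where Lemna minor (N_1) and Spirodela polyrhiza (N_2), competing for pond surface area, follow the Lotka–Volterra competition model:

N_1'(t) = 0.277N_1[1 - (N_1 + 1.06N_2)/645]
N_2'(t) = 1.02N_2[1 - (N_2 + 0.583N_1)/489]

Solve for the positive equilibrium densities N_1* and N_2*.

Setting both brackets to zero gives the nullclines N_1 + 1.06N_2 = 645 and 0.583N_1 + N_2 = 489.
Substituting N_2 = 489 - 0.583N_1 into the first: N_1(1 - 1.06·0.583) = 645 - 1.06·489.
So N_1* = 127/0.382 = 332, and then N_2* = 489 - 0.583·332 = 296.

N_1* ≈ 332, N_2* ≈ 296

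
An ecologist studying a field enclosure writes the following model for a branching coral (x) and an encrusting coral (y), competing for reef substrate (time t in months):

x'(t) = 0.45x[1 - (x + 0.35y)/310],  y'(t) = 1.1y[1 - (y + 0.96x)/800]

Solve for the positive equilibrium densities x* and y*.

Setting both brackets to zero gives the nullclines x + 0.35y = 310 and 0.96x + y = 800.
Substituting y = 800 - 0.96x into the first: x(1 - 0.35·0.96) = 310 - 0.35·800.
So x* = 30/0.664 = 45.2, and then y* = 800 - 0.96·45.2 = 757.

x* ≈ 45.2, y* ≈ 757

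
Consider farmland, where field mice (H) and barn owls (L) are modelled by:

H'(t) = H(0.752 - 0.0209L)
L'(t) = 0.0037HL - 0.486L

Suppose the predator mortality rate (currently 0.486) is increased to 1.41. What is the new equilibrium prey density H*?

H* ≈ 381

At the interior fixed point, setting dL/dt = 0 with L > 0 fixes H* = (predator death rate)/(HL coefficient) — independent of the other coefficients.
With the change, H* = 1.41/0.0037 = 381; it rises from 131.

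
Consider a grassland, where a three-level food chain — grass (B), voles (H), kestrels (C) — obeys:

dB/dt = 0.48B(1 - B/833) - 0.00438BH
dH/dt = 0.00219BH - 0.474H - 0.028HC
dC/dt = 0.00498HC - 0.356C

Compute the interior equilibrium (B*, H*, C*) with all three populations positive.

From dC/dt = 0: 0.00498H* = 0.356, so H* = 71.5.
From dB/dt = 0: 0.48(1 - B*/833) = 0.00438·71.5, giving B* = 833·(1 - 0.652) = 290.
From dH/dt = 0: 0.00219·290 - 0.474 = 0.028C*, so C* = 0.16/0.028 = 5.72.

B* ≈ 290, H* ≈ 71.5, C* ≈ 5.72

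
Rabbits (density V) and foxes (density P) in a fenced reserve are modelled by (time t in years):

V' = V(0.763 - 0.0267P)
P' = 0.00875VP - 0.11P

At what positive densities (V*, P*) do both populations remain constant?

V* ≈ 12.6, P* ≈ 28.6

Set dP/dt = 0 with P > 0: 0.00875V - 0.11 = 0, so V* = 0.11/0.00875 = 12.6.
Set dV/dt = 0 with V > 0: 0.763 - 0.0267P = 0, so P* = 0.763/0.0267 = 28.6.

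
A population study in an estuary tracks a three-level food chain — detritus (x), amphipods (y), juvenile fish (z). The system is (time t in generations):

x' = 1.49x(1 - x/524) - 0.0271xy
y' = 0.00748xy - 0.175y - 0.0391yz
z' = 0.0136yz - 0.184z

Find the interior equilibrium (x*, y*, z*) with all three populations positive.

From dz/dt = 0: 0.0136y* = 0.184, so y* = 13.5.
From dx/dt = 0: 1.49(1 - x*/524) = 0.0271·13.5, giving x* = 524·(1 - 0.246) = 395.
From dy/dt = 0: 0.00748·395 - 0.175 = 0.0391z*, so z* = 2.78/0.0391 = 71.1.

x* ≈ 395, y* ≈ 13.5, z* ≈ 71.1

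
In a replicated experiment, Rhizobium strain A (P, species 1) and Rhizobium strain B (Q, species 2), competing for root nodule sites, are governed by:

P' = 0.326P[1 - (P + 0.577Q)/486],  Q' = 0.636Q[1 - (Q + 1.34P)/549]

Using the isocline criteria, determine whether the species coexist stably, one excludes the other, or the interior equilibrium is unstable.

species 1 excludes species 2

Compare the nullcline intercepts: K1/α12 = 486/0.577 = 842 > K2 = 549; K2/α21 = 549/1.34 = 410 < K1 = 486.
Since the inequalities point opposite ways, species 1 can invade but species 2 cannot.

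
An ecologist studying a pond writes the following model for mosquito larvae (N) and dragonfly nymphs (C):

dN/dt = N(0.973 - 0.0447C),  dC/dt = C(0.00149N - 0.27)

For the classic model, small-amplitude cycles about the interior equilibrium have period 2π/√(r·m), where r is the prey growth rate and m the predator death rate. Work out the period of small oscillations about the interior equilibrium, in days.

Here r = 0.973 and m = 0.27, so r·m = 0.263.
ω = √0.263 = 0.513 per day, hence T = 2π/ω ≈ 12.3 days.

T ≈ 12.3 days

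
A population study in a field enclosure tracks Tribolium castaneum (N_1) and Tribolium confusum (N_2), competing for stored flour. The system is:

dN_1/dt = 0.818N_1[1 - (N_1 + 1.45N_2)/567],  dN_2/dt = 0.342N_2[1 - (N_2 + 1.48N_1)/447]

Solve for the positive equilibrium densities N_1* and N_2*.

N_1* ≈ 70.8, N_2* ≈ 342

Setting both brackets to zero gives the nullclines N_1 + 1.45N_2 = 567 and 1.48N_1 + N_2 = 447.
Substituting N_2 = 447 - 1.48N_1 into the first: N_1(1 - 1.45·1.48) = 567 - 1.45·447.
So N_1* = -81.1/-1.15 = 70.8, and then N_2* = 447 - 1.48·70.8 = 342.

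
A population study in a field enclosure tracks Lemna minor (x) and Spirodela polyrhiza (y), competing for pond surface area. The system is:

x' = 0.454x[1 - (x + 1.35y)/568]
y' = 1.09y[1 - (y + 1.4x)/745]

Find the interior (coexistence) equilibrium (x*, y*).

x* ≈ 492, y* ≈ 56.4

Setting both brackets to zero gives the nullclines x + 1.35y = 568 and 1.4x + y = 745.
Substituting y = 745 - 1.4x into the first: x(1 - 1.35·1.4) = 568 - 1.35·745.
So x* = -438/-0.89 = 492, and then y* = 745 - 1.4·492 = 56.4.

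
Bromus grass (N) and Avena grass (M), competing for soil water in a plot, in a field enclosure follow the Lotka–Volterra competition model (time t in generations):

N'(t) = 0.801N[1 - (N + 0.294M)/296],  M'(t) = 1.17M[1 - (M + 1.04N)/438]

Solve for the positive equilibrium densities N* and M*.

Setting both brackets to zero gives the nullclines N + 0.294M = 296 and 1.04N + M = 438.
Substituting M = 438 - 1.04N into the first: N(1 - 0.294·1.04) = 296 - 0.294·438.
So N* = 167/0.694 = 241, and then M* = 438 - 1.04·241 = 187.

N* ≈ 241, M* ≈ 187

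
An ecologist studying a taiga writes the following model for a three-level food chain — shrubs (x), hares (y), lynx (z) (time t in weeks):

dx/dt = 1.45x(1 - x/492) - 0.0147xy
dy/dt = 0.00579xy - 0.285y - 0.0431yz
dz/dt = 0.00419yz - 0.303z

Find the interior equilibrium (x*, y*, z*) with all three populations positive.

From dz/dt = 0: 0.00419y* = 0.303, so y* = 72.3.
From dx/dt = 0: 1.45(1 - x*/492) = 0.0147·72.3, giving x* = 492·(1 - 0.733) = 131.
From dy/dt = 0: 0.00579·131 - 0.285 = 0.0431z*, so z* = 0.475/0.0431 = 11.

x* ≈ 131, y* ≈ 72.3, z* ≈ 11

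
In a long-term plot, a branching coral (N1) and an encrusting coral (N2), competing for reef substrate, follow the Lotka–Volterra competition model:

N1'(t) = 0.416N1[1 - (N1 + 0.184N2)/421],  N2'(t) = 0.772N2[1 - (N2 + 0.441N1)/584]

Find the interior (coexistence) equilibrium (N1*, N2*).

Setting both brackets to zero gives the nullclines N1 + 0.184N2 = 421 and 0.441N1 + N2 = 584.
Substituting N2 = 584 - 0.441N1 into the first: N1(1 - 0.184·0.441) = 421 - 0.184·584.
So N1* = 314/0.919 = 341, and then N2* = 584 - 0.441·341 = 434.

N1* ≈ 341, N2* ≈ 434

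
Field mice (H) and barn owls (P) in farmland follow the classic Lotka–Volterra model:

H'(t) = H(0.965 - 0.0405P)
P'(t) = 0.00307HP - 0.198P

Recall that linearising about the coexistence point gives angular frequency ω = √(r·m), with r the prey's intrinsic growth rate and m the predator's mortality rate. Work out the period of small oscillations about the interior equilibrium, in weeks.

T ≈ 14.4 weeks

Here r = 0.965 and m = 0.198, so r·m = 0.191.
ω = √0.191 = 0.437 per week, hence T = 2π/ω ≈ 14.4 weeks.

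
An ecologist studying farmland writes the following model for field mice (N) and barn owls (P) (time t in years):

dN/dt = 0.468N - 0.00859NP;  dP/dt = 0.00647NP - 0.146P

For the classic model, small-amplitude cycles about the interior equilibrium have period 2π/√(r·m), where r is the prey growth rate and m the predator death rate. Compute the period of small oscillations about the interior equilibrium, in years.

T ≈ 24 years

Here r = 0.468 and m = 0.146, so r·m = 0.0683.
ω = √0.0683 = 0.261 per year, hence T = 2π/ω ≈ 24 years.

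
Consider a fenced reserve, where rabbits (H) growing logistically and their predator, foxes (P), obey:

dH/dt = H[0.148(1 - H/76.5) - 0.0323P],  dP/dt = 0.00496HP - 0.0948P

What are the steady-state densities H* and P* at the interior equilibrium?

H* ≈ 19.1, P* ≈ 3.44

From dP/dt = 0 with P > 0: 0.00496H* = 0.0948, so H* = 19.1.
Substitute into dH/dt = 0: 0.148(1 - 19.1/76.5) = 0.0323P*.
The bracket is 0.75, giving P* = 0.111/0.0323 = 3.44.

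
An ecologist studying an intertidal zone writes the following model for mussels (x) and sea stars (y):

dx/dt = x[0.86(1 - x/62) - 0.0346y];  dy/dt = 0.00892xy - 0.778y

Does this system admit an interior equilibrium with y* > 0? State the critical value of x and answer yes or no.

Threshold x = 87.2; K < 87.2, so no, the predator goes extinct.

The predator equation gives dy/dt > 0 only when x > 0.778/0.00892 = 87.2.
Without the predator, x → K = 62. Since 62 < 87.2, the predator cannot invade.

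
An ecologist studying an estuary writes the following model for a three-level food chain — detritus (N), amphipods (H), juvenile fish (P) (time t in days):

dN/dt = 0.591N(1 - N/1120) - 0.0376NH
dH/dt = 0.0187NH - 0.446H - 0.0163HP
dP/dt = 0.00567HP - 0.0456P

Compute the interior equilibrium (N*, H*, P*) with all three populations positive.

From dP/dt = 0: 0.00567H* = 0.0456, so H* = 8.04.
From dN/dt = 0: 0.591(1 - N*/1120) = 0.0376·8.04, giving N* = 1120·(1 - 0.512) = 547.
From dH/dt = 0: 0.0187·547 - 0.446 = 0.0163P*, so P* = 9.78/0.0163 = 600.

N* ≈ 547, H* ≈ 8.04, P* ≈ 600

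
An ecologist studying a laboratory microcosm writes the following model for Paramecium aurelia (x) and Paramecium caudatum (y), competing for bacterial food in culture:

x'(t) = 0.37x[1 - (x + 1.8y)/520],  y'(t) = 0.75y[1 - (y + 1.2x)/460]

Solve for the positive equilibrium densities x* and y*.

Setting both brackets to zero gives the nullclines x + 1.8y = 520 and 1.2x + y = 460.
Substituting y = 460 - 1.2x into the first: x(1 - 1.8·1.2) = 520 - 1.8·460.
So x* = -308/-1.16 = 266, and then y* = 460 - 1.2·266 = 141.

x* ≈ 266, y* ≈ 141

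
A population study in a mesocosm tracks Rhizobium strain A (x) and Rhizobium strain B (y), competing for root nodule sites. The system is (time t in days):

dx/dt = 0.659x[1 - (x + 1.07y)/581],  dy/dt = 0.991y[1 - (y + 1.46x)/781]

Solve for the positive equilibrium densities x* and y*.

Setting both brackets to zero gives the nullclines x + 1.07y = 581 and 1.46x + y = 781.
Substituting y = 781 - 1.46x into the first: x(1 - 1.07·1.46) = 581 - 1.07·781.
So x* = -255/-0.562 = 453, and then y* = 781 - 1.46·453 = 120.

x* ≈ 453, y* ≈ 120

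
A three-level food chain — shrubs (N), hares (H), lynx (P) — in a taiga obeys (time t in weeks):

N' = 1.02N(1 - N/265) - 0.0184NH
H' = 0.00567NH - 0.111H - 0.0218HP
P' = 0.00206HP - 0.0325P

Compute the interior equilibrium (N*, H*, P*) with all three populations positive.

N* ≈ 190, H* ≈ 15.8, P* ≈ 44.2

From dP/dt = 0: 0.00206H* = 0.0325, so H* = 15.8.
From dN/dt = 0: 1.02(1 - N*/265) = 0.0184·15.8, giving N* = 265·(1 - 0.285) = 190.
From dH/dt = 0: 0.00567·190 - 0.111 = 0.0218P*, so P* = 0.964/0.0218 = 44.2.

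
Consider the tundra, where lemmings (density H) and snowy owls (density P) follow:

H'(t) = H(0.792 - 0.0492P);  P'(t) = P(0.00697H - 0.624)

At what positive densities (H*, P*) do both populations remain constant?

Set dP/dt = 0 with P > 0: 0.00697H - 0.624 = 0, so H* = 0.624/0.00697 = 89.5.
Set dH/dt = 0 with H > 0: 0.792 - 0.0492P = 0, so P* = 0.792/0.0492 = 16.1.

H* ≈ 89.5, P* ≈ 16.1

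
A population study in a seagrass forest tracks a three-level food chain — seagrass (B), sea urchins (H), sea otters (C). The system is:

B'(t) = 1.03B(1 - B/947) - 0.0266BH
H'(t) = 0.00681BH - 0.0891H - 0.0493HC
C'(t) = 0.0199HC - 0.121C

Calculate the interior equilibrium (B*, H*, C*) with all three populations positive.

From dC/dt = 0: 0.0199H* = 0.121, so H* = 6.08.
From dB/dt = 0: 1.03(1 - B*/947) = 0.0266·6.08, giving B* = 947·(1 - 0.157) = 798.
From dH/dt = 0: 0.00681·798 - 0.0891 = 0.0493C*, so C* = 5.35/0.0493 = 108.

B* ≈ 798, H* ≈ 6.08, C* ≈ 108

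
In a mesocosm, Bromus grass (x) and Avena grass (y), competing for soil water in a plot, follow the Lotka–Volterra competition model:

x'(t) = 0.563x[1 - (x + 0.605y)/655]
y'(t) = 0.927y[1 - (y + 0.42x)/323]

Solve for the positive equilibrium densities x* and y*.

x* ≈ 616, y* ≈ 64.2

Setting both brackets to zero gives the nullclines x + 0.605y = 655 and 0.42x + y = 323.
Substituting y = 323 - 0.42x into the first: x(1 - 0.605·0.42) = 655 - 0.605·323.
So x* = 460/0.746 = 616, and then y* = 323 - 0.42·616 = 64.2.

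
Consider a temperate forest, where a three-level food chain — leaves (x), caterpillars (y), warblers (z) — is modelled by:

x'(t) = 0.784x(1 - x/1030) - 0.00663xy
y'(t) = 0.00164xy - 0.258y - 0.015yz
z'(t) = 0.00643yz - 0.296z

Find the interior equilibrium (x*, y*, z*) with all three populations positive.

From dz/dt = 0: 0.00643y* = 0.296, so y* = 46.
From dx/dt = 0: 0.784(1 - x*/1030) = 0.00663·46, giving x* = 1030·(1 - 0.389) = 629.
From dy/dt = 0: 0.00164·629 - 0.258 = 0.015z*, so z* = 0.774/0.015 = 51.6.

x* ≈ 629, y* ≈ 46, z* ≈ 51.6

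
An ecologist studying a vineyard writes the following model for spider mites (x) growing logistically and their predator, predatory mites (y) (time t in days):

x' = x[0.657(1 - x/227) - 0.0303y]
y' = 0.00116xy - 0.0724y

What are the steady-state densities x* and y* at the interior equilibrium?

x* ≈ 62.4, y* ≈ 15.7

From dy/dt = 0 with y > 0: 0.00116x* = 0.0724, so x* = 62.4.
Substitute into dx/dt = 0: 0.657(1 - 62.4/227) = 0.0303y*.
The bracket is 0.725, giving y* = 0.476/0.0303 = 15.7.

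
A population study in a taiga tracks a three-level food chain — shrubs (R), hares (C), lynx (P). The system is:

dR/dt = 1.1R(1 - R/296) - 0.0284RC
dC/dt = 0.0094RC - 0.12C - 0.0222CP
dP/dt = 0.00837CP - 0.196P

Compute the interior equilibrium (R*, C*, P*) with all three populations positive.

R* ≈ 117, C* ≈ 23.4, P* ≈ 44.2

From dP/dt = 0: 0.00837C* = 0.196, so C* = 23.4.
From dR/dt = 0: 1.1(1 - R*/296) = 0.0284·23.4, giving R* = 296·(1 - 0.605) = 117.
From dC/dt = 0: 0.0094·117 - 0.12 = 0.0222P*, so P* = 0.98/0.0222 = 44.2.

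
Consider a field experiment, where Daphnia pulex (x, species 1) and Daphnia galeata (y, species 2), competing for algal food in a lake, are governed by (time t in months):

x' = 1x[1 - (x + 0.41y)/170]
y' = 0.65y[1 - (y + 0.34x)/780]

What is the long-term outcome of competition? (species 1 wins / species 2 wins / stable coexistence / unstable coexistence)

species 2 excludes species 1

Compare the nullcline intercepts: K1/α12 = 170/0.41 = 415 < K2 = 780; K2/α21 = 780/0.34 = 2290 > K1 = 170.
Since the inequalities point opposite ways, species 2 can invade but species 1 cannot.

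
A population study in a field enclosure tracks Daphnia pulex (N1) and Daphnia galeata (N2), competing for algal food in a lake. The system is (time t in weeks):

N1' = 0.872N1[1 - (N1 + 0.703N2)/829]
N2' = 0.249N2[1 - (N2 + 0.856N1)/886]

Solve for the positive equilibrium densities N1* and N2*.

Setting both brackets to zero gives the nullclines N1 + 0.703N2 = 829 and 0.856N1 + N2 = 886.
Substituting N2 = 886 - 0.856N1 into the first: N1(1 - 0.703·0.856) = 829 - 0.703·886.
So N1* = 206/0.398 = 518, and then N2* = 886 - 0.856·518 = 443.

N1* ≈ 518, N2* ≈ 443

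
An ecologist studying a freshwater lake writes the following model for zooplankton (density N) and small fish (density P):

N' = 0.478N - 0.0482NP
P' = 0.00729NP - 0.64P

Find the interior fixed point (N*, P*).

N* ≈ 87.8, P* ≈ 9.92

Set dP/dt = 0 with P > 0: 0.00729N - 0.64 = 0, so N* = 0.64/0.00729 = 87.8.
Set dN/dt = 0 with N > 0: 0.478 - 0.0482P = 0, so P* = 0.478/0.0482 = 9.92.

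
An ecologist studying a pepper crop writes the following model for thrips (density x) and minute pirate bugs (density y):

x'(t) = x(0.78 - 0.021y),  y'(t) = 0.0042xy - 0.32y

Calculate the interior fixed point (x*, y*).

Set dy/dt = 0 with y > 0: 0.0042x - 0.32 = 0, so x* = 0.32/0.0042 = 76.2.
Set dx/dt = 0 with x > 0: 0.78 - 0.021y = 0, so y* = 0.78/0.021 = 37.1.

x* ≈ 76.2, y* ≈ 37.1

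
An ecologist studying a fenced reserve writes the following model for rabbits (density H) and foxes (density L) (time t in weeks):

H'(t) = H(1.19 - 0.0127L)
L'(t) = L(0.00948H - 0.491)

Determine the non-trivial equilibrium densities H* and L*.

Set dL/dt = 0 with L > 0: 0.00948H - 0.491 = 0, so H* = 0.491/0.00948 = 51.8.
Set dH/dt = 0 with H > 0: 1.19 - 0.0127L = 0, so L* = 1.19/0.0127 = 93.7.

H* ≈ 51.8, L* ≈ 93.7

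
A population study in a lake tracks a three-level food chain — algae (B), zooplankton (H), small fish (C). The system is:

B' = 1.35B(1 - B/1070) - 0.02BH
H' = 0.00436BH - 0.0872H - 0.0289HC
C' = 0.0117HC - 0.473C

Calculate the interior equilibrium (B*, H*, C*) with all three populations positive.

From dC/dt = 0: 0.0117H* = 0.473, so H* = 40.4.
From dB/dt = 0: 1.35(1 - B*/1070) = 0.02·40.4, giving B* = 1070·(1 - 0.599) = 429.
From dH/dt = 0: 0.00436·429 - 0.0872 = 0.0289C*, so C* = 1.78/0.0289 = 61.7.

B* ≈ 429, H* ≈ 40.4, C* ≈ 61.7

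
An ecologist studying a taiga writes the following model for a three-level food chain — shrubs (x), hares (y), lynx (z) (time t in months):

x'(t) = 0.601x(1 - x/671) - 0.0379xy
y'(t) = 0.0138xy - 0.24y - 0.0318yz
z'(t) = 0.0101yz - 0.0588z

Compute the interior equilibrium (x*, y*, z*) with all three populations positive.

From dz/dt = 0: 0.0101y* = 0.0588, so y* = 5.82.
From dx/dt = 0: 0.601(1 - x*/671) = 0.0379·5.82, giving x* = 671·(1 - 0.367) = 425.
From dy/dt = 0: 0.0138·425 - 0.24 = 0.0318z*, so z* = 5.62/0.0318 = 177.

x* ≈ 425, y* ≈ 5.82, z* ≈ 177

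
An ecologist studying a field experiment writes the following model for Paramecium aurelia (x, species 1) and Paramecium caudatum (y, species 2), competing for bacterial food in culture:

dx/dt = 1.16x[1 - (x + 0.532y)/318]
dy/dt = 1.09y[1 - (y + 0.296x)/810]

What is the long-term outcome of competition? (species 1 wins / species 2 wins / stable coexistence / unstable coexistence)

species 2 excludes species 1

Compare the nullcline intercepts: K1/α12 = 318/0.532 = 598 < K2 = 810; K2/α21 = 810/0.296 = 2740 > K1 = 318.
Since the inequalities point opposite ways, species 2 can invade but species 1 cannot.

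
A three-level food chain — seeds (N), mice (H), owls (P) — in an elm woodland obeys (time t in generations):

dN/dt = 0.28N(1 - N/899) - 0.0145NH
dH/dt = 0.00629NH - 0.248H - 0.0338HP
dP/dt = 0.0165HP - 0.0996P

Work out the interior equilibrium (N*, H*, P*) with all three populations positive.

From dP/dt = 0: 0.0165H* = 0.0996, so H* = 6.04.
From dN/dt = 0: 0.28(1 - N*/899) = 0.0145·6.04, giving N* = 899·(1 - 0.313) = 618.
From dH/dt = 0: 0.00629·618 - 0.248 = 0.0338P*, so P* = 3.64/0.0338 = 108.

N* ≈ 618, H* ≈ 6.04, P* ≈ 108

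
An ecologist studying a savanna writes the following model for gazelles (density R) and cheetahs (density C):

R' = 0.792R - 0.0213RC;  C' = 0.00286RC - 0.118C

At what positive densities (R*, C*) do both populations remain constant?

R* ≈ 41.3, C* ≈ 37.2

Set dC/dt = 0 with C > 0: 0.00286R - 0.118 = 0, so R* = 0.118/0.00286 = 41.3.
Set dR/dt = 0 with R > 0: 0.792 - 0.0213C = 0, so C* = 0.792/0.0213 = 37.2.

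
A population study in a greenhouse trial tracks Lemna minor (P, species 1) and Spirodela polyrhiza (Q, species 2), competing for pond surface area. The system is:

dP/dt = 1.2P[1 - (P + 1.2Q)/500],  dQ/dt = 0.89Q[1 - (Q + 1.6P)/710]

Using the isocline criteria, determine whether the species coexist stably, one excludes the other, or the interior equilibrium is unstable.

Compare the nullcline intercepts: K1/α12 = 500/1.2 = 417 < K2 = 710; K2/α21 = 710/1.6 = 444 < K1 = 500.
Since both are reversed, neither can invade when rare; the interior point is a saddle.

unstable coexistence (outcome depends on initial conditions)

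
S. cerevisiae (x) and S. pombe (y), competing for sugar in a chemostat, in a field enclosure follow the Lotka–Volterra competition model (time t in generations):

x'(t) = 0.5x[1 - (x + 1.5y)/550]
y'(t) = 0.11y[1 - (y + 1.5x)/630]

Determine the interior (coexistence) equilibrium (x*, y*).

x* ≈ 316, y* ≈ 156

Setting both brackets to zero gives the nullclines x + 1.5y = 550 and 1.5x + y = 630.
Substituting y = 630 - 1.5x into the first: x(1 - 1.5·1.5) = 550 - 1.5·630.
So x* = -395/-1.25 = 316, and then y* = 630 - 1.5·316 = 156.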